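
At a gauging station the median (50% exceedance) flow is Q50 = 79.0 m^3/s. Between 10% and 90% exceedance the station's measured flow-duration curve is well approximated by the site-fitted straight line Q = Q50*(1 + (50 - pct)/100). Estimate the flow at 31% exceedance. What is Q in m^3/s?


Q = 79.0 * (1 + (50 - 31)/100) = 94.0100 m^3/s


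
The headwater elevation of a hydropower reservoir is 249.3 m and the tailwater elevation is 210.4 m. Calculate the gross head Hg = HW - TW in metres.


Hg = 249.3 - 210.4 = 38.9000 m


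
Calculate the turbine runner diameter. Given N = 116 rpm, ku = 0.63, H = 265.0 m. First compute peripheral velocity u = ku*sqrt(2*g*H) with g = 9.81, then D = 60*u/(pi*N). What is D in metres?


u = 0.63 * sqrt(2*9.81*265.0) = 45.4269 m/s
D = 60 * 45.4269 / (pi * 116) = 7.4792 m


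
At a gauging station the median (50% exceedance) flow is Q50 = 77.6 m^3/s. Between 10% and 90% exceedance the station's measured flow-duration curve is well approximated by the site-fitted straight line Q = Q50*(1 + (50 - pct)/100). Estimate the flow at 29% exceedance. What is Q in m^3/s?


Q = 77.6 * (1 + (50 - 29)/100) = 93.8960 m^3/s


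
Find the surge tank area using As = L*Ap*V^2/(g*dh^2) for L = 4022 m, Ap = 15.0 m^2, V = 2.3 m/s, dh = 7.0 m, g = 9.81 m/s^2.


As = 4022 * 15.0 * 2.3^2 / (9.81 * 7.0^2) = 663.9325 m^2


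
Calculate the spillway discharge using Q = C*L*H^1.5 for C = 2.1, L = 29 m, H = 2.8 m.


Q = 2.1 * 29 * 2.8^1.5 = 285.3345 m^3/s


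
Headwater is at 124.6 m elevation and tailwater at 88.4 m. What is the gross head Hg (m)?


Hg = 124.6 - 88.4 = 36.2000 m


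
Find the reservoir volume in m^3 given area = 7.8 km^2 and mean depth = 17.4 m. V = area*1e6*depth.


V = 7.8 * 1e6 * 17.4 = 1.3572e+08 m^3


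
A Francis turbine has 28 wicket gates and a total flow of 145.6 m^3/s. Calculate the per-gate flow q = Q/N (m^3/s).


q = 145.6 / 28 = 5.2000 m^3/s


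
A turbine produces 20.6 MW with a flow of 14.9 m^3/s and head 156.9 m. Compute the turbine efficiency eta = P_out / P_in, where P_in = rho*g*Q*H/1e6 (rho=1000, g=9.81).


P_in = 1000 * 9.81 * 14.9 * 156.9 / 1e6 = 22.9339 MW
eta = 20.6 / 22.9339 = 0.8982


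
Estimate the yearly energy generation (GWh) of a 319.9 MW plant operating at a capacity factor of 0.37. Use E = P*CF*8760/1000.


E = 319.9 * 0.37 * 8760 / 1000 = 1036.8599 GWh


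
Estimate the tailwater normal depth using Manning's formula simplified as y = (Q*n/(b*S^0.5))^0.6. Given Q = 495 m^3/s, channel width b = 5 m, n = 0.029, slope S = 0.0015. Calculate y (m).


y = (495 * 0.029 / (5 * 0.0015^0.5))^0.6 = 13.2432 m


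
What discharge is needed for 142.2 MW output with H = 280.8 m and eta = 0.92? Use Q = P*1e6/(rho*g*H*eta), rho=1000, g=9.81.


Q = 142.2 * 1e6 / (1000 * 9.81 * 280.8 * 0.92) = 56.1107 m^3/s


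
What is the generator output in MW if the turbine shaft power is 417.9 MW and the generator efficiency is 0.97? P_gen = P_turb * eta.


P_gen = 417.9 * 0.97 = 405.3630 MW


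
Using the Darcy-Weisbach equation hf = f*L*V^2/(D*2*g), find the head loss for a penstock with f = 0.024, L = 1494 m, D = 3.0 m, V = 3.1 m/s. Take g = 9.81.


hf = 0.024 * 1494 * 3.1^2 / (3.0 * 2 * 9.81) = 5.8542 m


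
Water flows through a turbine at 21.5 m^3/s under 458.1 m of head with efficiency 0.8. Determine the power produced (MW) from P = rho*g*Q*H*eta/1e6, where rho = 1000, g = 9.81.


P = 1000 * 9.81 * 21.5 * 458.1 * 0.8 / 1e6 = 77.2961 MW


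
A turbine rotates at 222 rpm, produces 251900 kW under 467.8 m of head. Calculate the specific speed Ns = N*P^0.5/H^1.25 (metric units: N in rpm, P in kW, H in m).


Ns = 222 * 251900^0.5 / 467.8^1.25 = 51.2144


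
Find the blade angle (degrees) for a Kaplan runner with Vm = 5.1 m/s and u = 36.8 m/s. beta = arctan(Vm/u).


beta = arctan(5.1 / 36.8) = 7.8902 degrees


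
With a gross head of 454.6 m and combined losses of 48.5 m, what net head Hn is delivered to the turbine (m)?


Hn = 454.6 - 48.5 = 406.1000 m


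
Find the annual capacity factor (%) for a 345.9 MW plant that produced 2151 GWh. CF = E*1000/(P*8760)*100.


CF = 2151 * 1000 / (345.9 * 8760) * 100 = 70.9881 %


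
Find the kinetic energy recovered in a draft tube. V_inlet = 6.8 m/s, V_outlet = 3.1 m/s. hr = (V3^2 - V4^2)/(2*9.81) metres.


hr = (6.8^2 - 3.1^2) / (2*9.81) = 1.8670 m


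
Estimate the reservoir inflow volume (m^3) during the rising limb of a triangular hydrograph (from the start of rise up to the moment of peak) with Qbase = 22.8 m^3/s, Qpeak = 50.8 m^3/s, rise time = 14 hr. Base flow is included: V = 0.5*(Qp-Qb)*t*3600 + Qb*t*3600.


V = 0.5*(50.8 - 22.8)*14*3600 + 22.8*14*3600 = 1.8547e+06 m^3


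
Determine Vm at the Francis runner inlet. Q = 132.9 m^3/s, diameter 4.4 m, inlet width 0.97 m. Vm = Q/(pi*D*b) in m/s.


Vm = 132.9 / (pi * 4.4 * 0.97) = 9.9118 m/s


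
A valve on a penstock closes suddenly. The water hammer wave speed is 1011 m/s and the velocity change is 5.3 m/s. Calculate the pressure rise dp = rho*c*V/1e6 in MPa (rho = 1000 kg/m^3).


dp = 1000 * 1011 * 5.3 / 1e6 = 5.3583 MPa


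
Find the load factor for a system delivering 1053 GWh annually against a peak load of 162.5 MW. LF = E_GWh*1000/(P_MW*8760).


LF = 1053 * 1000 / (162.5 * 8760) = 0.7397


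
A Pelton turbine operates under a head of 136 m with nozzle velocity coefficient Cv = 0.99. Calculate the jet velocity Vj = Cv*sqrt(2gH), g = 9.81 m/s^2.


Vj = 0.99 * sqrt(2*9.81*136) = 51.1392 m/s


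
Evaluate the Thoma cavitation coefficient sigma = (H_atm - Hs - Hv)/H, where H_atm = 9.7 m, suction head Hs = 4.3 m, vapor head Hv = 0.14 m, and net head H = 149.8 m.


sigma = (9.7 - 4.3 - 0.14) / 149.8 = 0.0351


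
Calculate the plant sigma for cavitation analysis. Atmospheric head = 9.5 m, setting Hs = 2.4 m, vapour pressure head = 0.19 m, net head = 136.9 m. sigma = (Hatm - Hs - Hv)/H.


sigma = (9.5 - 2.4 - 0.19) / 136.9 = 0.0505


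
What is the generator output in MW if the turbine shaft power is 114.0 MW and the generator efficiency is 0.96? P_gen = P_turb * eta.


P_gen = 114.0 * 0.96 = 109.4400 MW


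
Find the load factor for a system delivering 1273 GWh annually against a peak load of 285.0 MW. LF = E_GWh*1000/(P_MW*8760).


LF = 1273 * 1000 / (285.0 * 8760) = 0.5099


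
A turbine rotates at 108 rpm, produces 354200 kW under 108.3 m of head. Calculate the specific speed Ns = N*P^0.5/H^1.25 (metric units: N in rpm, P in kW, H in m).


Ns = 108 * 354200^0.5 / 108.3^1.25 = 183.9765


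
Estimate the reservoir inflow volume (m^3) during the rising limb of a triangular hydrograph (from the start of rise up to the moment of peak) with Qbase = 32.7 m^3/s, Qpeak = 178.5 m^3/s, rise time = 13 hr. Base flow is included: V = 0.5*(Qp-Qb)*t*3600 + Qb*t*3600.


V = 0.5*(178.5 - 32.7)*13*3600 + 32.7*13*3600 = 4.9421e+06 m^3


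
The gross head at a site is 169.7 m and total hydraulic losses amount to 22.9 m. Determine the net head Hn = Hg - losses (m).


Hn = 169.7 - 22.9 = 146.8000 m


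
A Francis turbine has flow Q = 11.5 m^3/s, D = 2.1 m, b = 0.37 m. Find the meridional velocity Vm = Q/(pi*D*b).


Vm = 11.5 / (pi * 2.1 * 0.37) = 4.7112 m/s


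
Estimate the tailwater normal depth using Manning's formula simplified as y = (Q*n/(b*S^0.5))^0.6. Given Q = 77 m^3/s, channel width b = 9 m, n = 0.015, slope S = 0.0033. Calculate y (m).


y = (77 * 0.015 / (9 * 0.0033^0.5))^0.6 = 1.6198 m


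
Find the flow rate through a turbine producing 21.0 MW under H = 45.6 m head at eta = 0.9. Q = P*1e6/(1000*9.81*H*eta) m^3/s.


Q = 21.0 * 1e6 / (1000 * 9.81 * 45.6 * 0.9) = 52.1606 m^3/s


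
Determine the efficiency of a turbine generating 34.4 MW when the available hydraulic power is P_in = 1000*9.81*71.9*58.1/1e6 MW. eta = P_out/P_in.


P_in = 1000 * 9.81 * 71.9 * 58.1 / 1e6 = 40.9802 MW
eta = 34.4 / 40.9802 = 0.8394


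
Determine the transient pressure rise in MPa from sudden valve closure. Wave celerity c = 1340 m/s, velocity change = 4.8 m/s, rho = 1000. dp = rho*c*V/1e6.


dp = 1000 * 1340 * 4.8 / 1e6 = 6.4320 MPa


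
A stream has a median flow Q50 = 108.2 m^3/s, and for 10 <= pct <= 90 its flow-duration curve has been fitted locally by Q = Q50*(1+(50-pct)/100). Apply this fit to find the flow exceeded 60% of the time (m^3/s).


Q = 108.2 * (1 + (50 - 60)/100) = 97.3800 m^3/s


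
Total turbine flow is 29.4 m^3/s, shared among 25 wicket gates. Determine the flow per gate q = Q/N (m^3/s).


q = 29.4 / 25 = 1.1760 m^3/s


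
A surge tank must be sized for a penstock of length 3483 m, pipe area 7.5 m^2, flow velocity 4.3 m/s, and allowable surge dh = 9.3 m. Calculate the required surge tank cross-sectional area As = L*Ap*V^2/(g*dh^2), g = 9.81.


As = 3483 * 7.5 * 4.3^2 / (9.81 * 9.3^2) = 569.2680 m^2


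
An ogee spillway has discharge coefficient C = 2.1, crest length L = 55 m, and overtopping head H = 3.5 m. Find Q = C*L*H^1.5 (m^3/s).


Q = 2.1 * 55 * 3.5^1.5 = 756.2825 m^3/s


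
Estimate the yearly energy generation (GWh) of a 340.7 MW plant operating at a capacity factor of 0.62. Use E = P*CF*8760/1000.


E = 340.7 * 0.62 * 8760 / 1000 = 1850.4098 GWh


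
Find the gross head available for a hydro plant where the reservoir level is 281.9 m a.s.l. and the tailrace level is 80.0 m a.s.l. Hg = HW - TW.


Hg = 281.9 - 80.0 = 201.9000 m


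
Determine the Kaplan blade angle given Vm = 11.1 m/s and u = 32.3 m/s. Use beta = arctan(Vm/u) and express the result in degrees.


beta = arctan(11.1 / 32.3) = 18.9655 degrees


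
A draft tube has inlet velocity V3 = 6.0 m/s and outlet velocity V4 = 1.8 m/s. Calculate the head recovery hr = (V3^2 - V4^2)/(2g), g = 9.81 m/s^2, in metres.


hr = (6.0^2 - 1.8^2) / (2*9.81) = 1.6697 m


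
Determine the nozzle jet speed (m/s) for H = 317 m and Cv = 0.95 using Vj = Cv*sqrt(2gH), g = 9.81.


Vj = 0.95 * sqrt(2*9.81*317) = 74.9209 m/s


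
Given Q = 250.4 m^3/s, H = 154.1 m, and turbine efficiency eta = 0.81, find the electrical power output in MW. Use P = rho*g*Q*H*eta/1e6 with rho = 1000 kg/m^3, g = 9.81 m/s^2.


P = 1000 * 9.81 * 250.4 * 154.1 * 0.81 / 1e6 = 306.6133 MW


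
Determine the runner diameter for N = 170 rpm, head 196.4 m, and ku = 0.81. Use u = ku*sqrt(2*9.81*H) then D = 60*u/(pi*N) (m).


u = 0.81 * sqrt(2*9.81*196.4) = 50.2812 m/s
D = 60 * 50.2812 / (pi * 170) = 5.6488 m


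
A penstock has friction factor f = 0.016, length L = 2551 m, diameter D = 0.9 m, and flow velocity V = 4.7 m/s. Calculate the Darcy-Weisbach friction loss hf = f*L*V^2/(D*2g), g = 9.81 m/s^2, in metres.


hf = 0.016 * 2551 * 4.7^2 / (0.9 * 2 * 9.81) = 51.0605 m


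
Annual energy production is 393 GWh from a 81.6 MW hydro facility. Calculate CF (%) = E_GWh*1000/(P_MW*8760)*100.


CF = 393 * 1000 / (81.6 * 8760) * 100 = 54.9792 %


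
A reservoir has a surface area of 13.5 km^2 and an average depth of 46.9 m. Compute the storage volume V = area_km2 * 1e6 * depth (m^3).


V = 13.5 * 1e6 * 46.9 = 6.3315e+08 m^3


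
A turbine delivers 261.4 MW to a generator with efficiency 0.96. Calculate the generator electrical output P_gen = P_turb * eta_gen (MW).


P_gen = 261.4 * 0.96 = 250.9440 MW


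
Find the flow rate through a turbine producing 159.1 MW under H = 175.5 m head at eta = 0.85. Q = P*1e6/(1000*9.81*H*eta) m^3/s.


Q = 159.1 * 1e6 / (1000 * 9.81 * 175.5 * 0.85) = 108.7189 m^3/s


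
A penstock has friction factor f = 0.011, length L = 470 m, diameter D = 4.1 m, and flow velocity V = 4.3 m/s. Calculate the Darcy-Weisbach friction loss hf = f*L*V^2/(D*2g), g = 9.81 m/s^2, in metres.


hf = 0.011 * 470 * 4.3^2 / (4.1 * 2 * 9.81) = 1.1884 m


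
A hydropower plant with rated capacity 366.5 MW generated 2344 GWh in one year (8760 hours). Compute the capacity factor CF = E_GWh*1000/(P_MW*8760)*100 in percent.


CF = 2344 * 1000 / (366.5 * 8760) * 100 = 73.0095 %


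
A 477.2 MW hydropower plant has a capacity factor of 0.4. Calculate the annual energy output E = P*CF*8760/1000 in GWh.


E = 477.2 * 0.4 * 8760 / 1000 = 1672.1088 GWh


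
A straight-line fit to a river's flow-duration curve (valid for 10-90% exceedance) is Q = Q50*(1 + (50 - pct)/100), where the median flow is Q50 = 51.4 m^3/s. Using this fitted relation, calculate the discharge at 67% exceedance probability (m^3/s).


Q = 51.4 * (1 + (50 - 67)/100) = 42.6620 m^3/s


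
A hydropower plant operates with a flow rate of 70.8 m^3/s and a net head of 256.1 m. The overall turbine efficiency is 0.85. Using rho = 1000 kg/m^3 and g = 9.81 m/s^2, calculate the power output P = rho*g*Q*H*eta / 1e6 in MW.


P = 1000 * 9.81 * 70.8 * 256.1 * 0.85 / 1e6 = 151.1927 MW


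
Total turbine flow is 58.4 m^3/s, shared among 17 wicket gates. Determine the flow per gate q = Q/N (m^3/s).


q = 58.4 / 17 = 3.4353 m^3/s


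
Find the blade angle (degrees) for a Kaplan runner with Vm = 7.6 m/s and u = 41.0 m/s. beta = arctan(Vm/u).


beta = arctan(7.6 / 41.0) = 10.5015 degrees


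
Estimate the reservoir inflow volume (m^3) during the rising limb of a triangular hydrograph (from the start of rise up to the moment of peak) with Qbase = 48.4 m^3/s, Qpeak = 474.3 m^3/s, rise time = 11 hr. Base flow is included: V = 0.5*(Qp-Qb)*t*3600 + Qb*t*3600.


V = 0.5*(474.3 - 48.4)*11*3600 + 48.4*11*3600 = 1.0349e+07 m^3


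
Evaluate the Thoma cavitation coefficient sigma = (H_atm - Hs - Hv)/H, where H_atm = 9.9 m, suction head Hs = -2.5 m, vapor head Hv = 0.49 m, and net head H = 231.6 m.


sigma = (9.9 - (-2.5) - 0.49) / 231.6 = 0.0514


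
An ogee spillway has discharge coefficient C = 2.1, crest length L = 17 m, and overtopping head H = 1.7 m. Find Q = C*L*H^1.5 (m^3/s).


Q = 2.1 * 17 * 1.7^1.5 = 79.1301 m^3/s


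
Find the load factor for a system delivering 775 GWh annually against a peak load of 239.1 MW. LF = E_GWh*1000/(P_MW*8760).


LF = 775 * 1000 / (239.1 * 8760) = 0.3700


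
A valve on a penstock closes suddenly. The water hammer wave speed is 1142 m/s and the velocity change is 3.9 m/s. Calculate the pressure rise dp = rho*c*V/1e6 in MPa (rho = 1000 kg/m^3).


dp = 1000 * 1142 * 3.9 / 1e6 = 4.4538 MPa


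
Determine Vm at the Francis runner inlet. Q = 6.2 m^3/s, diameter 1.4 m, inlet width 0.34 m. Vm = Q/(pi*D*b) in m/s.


Vm = 6.2 / (pi * 1.4 * 0.34) = 4.1461 m/s


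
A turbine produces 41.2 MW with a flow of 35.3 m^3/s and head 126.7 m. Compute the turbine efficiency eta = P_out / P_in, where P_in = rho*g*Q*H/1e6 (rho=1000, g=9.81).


P_in = 1000 * 9.81 * 35.3 * 126.7 / 1e6 = 43.8753 MW
eta = 41.2 / 43.8753 = 0.9390


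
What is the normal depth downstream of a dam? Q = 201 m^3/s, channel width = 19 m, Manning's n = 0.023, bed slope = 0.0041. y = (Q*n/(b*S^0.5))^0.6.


y = (201 * 0.023 / (19 * 0.0041^0.5))^0.6 = 2.2278 m


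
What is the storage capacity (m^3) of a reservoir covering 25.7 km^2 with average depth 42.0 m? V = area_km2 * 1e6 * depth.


V = 25.7 * 1e6 * 42.0 = 1.0794e+09 m^3


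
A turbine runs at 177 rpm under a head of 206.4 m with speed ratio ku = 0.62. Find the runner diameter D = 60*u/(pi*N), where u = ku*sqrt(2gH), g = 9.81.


u = 0.62 * sqrt(2*9.81*206.4) = 39.4545 m/s
D = 60 * 39.4545 / (pi * 177) = 4.2572 m


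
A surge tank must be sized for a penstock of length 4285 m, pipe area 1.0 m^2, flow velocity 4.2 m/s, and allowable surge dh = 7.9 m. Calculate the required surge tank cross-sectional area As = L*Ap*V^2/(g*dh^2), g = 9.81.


As = 4285 * 1.0 * 4.2^2 / (9.81 * 7.9^2) = 123.4600 m^2


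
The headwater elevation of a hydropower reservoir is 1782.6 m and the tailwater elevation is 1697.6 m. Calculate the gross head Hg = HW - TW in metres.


Hg = 1782.6 - 1697.6 = 85.0000 m


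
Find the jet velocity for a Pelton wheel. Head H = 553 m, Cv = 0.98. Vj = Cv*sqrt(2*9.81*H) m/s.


Vj = 0.98 * sqrt(2*9.81*553) = 102.0794 m/s


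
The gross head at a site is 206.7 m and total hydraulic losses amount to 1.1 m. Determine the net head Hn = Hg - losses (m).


Hn = 206.7 - 1.1 = 205.6000 m


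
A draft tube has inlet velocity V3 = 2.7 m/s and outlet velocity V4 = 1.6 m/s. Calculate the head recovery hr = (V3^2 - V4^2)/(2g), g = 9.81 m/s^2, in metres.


hr = (2.7^2 - 1.6^2) / (2*9.81) = 0.2411 m


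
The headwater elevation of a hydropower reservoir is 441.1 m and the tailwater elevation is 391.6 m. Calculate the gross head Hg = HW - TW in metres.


Hg = 441.1 - 391.6 = 49.5000 m


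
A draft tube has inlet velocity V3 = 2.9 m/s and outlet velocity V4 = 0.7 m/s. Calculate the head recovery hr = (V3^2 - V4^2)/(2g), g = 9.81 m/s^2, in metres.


hr = (2.9^2 - 0.7^2) / (2*9.81) = 0.4037 m


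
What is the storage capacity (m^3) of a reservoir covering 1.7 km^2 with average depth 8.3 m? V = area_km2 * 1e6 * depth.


V = 1.7 * 1e6 * 8.3 = 1.4110e+07 m^3


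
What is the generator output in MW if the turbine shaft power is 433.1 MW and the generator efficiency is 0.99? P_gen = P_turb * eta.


P_gen = 433.1 * 0.99 = 428.7690 MW


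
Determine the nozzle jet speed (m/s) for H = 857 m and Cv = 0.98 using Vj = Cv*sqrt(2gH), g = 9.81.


Vj = 0.98 * sqrt(2*9.81*857) = 127.0767 m/s


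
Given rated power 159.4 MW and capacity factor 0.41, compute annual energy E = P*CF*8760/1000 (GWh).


E = 159.4 * 0.41 * 8760 / 1000 = 572.5010 GWh


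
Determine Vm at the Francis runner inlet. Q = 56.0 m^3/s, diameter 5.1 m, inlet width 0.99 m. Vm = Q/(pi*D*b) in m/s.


Vm = 56.0 / (pi * 5.1 * 0.99) = 3.5305 m/s


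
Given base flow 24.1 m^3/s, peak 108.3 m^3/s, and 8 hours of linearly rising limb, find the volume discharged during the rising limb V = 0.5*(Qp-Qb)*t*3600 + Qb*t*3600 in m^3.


V = 0.5*(108.3 - 24.1)*8*3600 + 24.1*8*3600 = 1.9066e+06 m^3


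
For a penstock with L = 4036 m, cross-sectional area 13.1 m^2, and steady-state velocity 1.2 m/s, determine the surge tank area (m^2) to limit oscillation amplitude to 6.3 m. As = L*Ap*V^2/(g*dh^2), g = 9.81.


As = 4036 * 13.1 * 1.2^2 / (9.81 * 6.3^2) = 195.5397 m^2


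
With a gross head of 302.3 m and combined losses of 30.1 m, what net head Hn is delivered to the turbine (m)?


Hn = 302.3 - 30.1 = 272.2000 m


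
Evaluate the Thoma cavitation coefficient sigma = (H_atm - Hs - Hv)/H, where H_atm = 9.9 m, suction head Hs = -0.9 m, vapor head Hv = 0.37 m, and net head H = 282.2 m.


sigma = (9.9 - (-0.9) - 0.37) / 282.2 = 0.0370


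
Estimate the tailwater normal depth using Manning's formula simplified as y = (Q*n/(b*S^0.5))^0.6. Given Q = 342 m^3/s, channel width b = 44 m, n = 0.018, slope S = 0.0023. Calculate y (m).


y = (342 * 0.018 / (44 * 0.0023^0.5))^0.6 = 1.9010 m


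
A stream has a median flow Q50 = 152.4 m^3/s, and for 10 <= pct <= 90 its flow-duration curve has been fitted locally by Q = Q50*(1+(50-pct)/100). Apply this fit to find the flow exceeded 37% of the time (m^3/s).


Q = 152.4 * (1 + (50 - 37)/100) = 172.2120 m^3/s


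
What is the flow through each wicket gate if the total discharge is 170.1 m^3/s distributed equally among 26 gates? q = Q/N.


q = 170.1 / 26 = 6.5423 m^3/s


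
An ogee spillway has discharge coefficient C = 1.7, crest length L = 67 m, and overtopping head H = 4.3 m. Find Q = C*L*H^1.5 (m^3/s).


Q = 1.7 * 67 * 4.3^1.5 = 1015.6087 m^3/s


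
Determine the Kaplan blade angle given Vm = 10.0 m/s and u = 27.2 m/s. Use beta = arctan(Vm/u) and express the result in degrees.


beta = arctan(10.0 / 27.2) = 20.1858 degrees


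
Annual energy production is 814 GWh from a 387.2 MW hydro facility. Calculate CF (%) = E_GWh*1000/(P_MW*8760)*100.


CF = 814 * 1000 / (387.2 * 8760) * 100 = 23.9985 %


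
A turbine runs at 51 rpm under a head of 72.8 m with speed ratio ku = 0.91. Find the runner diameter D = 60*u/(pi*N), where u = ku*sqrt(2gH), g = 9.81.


u = 0.91 * sqrt(2*9.81*72.8) = 34.3919 m/s
D = 60 * 34.3919 / (pi * 51) = 12.8792 m


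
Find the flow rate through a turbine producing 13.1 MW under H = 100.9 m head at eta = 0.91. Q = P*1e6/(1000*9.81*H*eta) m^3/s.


Q = 13.1 * 1e6 / (1000 * 9.81 * 100.9 * 0.91) = 14.5435 m^3/s


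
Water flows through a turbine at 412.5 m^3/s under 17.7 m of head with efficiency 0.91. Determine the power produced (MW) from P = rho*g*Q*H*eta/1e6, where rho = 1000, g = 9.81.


P = 1000 * 9.81 * 412.5 * 17.7 * 0.91 / 1e6 = 65.1790 MW


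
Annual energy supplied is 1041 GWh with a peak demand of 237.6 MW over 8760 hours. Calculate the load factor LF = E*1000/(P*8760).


LF = 1041 * 1000 / (237.6 * 8760) = 0.5001


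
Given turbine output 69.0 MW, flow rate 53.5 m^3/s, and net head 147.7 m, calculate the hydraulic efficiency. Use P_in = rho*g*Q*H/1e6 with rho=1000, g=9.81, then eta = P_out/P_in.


P_in = 1000 * 9.81 * 53.5 * 147.7 / 1e6 = 77.5181 MW
eta = 69.0 / 77.5181 = 0.8901


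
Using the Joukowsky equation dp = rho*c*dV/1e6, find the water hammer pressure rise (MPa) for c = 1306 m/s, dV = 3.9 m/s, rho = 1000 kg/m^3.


dp = 1000 * 1306 * 3.9 / 1e6 = 5.0934 MPa


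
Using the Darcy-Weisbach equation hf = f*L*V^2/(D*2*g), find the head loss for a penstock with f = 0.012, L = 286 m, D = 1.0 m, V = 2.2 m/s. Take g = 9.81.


hf = 0.012 * 286 * 2.2^2 / (1.0 * 2 * 9.81) = 0.8466 m


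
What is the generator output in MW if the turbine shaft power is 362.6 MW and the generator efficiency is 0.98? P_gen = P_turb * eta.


P_gen = 362.6 * 0.98 = 355.3480 MW


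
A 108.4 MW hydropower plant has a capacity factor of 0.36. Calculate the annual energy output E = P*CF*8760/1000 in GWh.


E = 108.4 * 0.36 * 8760 / 1000 = 341.8502 GWh


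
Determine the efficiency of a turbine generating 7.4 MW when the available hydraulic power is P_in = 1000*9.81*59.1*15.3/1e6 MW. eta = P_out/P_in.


P_in = 1000 * 9.81 * 59.1 * 15.3 / 1e6 = 8.8705 MW
eta = 7.4 / 8.8705 = 0.8342


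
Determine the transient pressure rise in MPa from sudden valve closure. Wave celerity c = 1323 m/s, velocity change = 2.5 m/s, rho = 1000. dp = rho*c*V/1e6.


dp = 1000 * 1323 * 2.5 / 1e6 = 3.3075 MPa


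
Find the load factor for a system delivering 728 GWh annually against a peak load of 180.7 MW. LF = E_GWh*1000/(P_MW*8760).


LF = 728 * 1000 / (180.7 * 8760) = 0.4599


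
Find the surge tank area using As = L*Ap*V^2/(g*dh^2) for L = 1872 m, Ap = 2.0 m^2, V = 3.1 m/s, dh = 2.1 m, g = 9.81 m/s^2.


As = 1872 * 2.0 * 3.1^2 / (9.81 * 2.1^2) = 831.6711 m^2


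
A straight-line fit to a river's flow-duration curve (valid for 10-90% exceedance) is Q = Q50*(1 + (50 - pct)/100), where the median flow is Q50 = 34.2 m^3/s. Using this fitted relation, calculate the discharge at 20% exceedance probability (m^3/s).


Q = 34.2 * (1 + (50 - 20)/100) = 44.4600 m^3/s


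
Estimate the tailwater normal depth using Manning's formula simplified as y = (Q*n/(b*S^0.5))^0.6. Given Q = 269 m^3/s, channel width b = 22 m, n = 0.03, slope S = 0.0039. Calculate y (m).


y = (269 * 0.03 / (22 * 0.0039^0.5))^0.6 = 2.8930 m


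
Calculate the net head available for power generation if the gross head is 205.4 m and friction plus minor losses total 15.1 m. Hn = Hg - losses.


Hn = 205.4 - 15.1 = 190.3000 m


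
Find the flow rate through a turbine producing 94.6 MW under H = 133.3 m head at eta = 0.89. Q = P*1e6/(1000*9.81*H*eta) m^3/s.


Q = 94.6 * 1e6 / (1000 * 9.81 * 133.3 * 0.89) = 81.2834 m^3/s


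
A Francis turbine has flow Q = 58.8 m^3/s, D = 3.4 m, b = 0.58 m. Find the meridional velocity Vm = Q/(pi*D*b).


Vm = 58.8 / (pi * 3.4 * 0.58) = 9.4912 m/s


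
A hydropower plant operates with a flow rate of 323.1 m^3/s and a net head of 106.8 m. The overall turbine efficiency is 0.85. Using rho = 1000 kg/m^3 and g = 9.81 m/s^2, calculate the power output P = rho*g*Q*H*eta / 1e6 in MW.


P = 1000 * 9.81 * 323.1 * 106.8 * 0.85 / 1e6 = 287.7373 MW


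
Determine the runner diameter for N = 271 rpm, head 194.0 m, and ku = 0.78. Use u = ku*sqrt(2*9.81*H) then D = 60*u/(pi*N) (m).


u = 0.78 * sqrt(2*9.81*194.0) = 48.1221 m/s
D = 60 * 48.1221 / (pi * 271) = 3.3914 m


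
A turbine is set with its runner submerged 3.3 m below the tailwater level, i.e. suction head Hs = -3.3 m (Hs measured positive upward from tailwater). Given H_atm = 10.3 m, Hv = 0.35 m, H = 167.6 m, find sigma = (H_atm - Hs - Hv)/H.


sigma = (10.3 - (-3.3) - 0.35) / 167.6 = 0.0791


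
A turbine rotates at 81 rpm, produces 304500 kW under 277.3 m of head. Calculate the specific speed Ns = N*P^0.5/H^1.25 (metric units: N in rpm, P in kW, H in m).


Ns = 81 * 304500^0.5 / 277.3^1.25 = 39.4995


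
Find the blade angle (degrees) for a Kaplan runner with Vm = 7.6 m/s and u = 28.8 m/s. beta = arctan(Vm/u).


beta = arctan(7.6 / 28.8) = 14.7827 degrees


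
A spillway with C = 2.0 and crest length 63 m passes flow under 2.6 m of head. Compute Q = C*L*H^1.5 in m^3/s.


Q = 2.0 * 63 * 2.6^1.5 = 528.2391 m^3/s


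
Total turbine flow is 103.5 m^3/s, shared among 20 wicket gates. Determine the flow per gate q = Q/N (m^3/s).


q = 103.5 / 20 = 5.1750 m^3/s


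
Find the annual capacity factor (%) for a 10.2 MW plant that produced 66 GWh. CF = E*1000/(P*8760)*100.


CF = 66 * 1000 / (10.2 * 8760) * 100 = 73.8652 %


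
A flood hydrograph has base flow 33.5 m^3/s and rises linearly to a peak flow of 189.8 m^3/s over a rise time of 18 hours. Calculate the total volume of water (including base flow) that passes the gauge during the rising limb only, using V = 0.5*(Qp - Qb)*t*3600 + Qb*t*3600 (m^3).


V = 0.5*(189.8 - 33.5)*18*3600 + 33.5*18*3600 = 7.2349e+06 m^3


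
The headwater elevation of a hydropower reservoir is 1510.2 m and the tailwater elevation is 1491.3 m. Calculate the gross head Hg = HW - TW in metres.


Hg = 1510.2 - 1491.3 = 18.9000 m


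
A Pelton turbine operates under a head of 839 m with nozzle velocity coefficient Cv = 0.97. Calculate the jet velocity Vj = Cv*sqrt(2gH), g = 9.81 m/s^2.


Vj = 0.97 * sqrt(2*9.81*839) = 124.4521 m/s


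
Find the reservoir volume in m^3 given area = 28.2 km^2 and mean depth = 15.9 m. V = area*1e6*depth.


V = 28.2 * 1e6 * 15.9 = 4.4838e+08 m^3


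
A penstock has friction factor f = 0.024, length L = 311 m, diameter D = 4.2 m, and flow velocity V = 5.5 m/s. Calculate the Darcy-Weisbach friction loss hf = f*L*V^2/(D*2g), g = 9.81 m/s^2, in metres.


hf = 0.024 * 311 * 5.5^2 / (4.2 * 2 * 9.81) = 2.7400 m


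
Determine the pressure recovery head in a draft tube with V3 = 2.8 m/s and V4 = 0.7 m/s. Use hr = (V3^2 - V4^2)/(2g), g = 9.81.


hr = (2.8^2 - 0.7^2) / (2*9.81) = 0.3746 m


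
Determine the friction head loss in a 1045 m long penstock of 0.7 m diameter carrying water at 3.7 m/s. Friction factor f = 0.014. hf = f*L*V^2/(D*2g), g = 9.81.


hf = 0.014 * 1045 * 3.7^2 / (0.7 * 2 * 9.81) = 14.5831 m


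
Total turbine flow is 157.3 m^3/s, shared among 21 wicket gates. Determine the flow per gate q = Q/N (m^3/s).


q = 157.3 / 21 = 7.4905 m^3/s


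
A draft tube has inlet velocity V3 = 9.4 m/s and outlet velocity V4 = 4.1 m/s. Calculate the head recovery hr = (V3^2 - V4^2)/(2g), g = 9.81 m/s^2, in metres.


hr = (9.4^2 - 4.1^2) / (2*9.81) = 3.6468 m


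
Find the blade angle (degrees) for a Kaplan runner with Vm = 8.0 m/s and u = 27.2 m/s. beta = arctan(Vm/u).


beta = arctan(8.0 / 27.2) = 16.3895 degrees


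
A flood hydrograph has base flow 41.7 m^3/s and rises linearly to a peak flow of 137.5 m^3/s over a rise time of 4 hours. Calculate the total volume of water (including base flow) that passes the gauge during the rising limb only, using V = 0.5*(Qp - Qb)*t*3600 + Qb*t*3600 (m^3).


V = 0.5*(137.5 - 41.7)*4*3600 + 41.7*4*3600 = 1.2902e+06 m^3


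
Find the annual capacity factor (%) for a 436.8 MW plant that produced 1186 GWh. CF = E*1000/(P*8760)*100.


CF = 1186 * 1000 / (436.8 * 8760) * 100 = 30.9955 %


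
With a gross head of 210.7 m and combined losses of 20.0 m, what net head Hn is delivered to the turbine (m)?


Hn = 210.7 - 20.0 = 190.7000 m


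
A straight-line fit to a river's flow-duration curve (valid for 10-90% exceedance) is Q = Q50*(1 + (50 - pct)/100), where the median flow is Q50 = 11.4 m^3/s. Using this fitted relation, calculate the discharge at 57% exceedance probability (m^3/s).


Q = 11.4 * (1 + (50 - 57)/100) = 10.6020 m^3/s


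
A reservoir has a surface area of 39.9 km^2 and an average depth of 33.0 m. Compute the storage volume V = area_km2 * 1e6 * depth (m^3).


V = 39.9 * 1e6 * 33.0 = 1.3167e+09 m^3


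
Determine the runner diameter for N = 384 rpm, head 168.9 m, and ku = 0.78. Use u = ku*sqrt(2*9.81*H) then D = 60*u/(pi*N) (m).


u = 0.78 * sqrt(2*9.81*168.9) = 44.9013 m/s
D = 60 * 44.9013 / (pi * 384) = 2.2332 m


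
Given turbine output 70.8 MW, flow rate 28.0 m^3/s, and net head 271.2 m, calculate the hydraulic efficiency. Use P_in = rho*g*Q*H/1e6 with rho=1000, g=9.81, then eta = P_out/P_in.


P_in = 1000 * 9.81 * 28.0 * 271.2 / 1e6 = 74.4932 MW
eta = 70.8 / 74.4932 = 0.9504


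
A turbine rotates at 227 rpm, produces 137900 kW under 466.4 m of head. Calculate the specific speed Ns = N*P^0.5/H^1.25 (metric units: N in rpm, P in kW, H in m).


Ns = 227 * 137900^0.5 / 466.4^1.25 = 38.8920


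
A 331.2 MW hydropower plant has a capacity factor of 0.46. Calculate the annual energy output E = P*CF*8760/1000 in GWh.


E = 331.2 * 0.46 * 8760 / 1000 = 1334.6035 GWh


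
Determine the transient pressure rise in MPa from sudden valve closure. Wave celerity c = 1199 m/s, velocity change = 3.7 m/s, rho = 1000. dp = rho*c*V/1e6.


dp = 1000 * 1199 * 3.7 / 1e6 = 4.4363 MPa


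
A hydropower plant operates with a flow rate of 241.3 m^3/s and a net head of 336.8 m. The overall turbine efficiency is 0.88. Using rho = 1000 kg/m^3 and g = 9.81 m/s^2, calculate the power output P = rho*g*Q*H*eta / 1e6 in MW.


P = 1000 * 9.81 * 241.3 * 336.8 * 0.88 / 1e6 = 701.5863 MW


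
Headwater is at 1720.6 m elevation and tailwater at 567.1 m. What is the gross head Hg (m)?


Hg = 1720.6 - 567.1 = 1153.5000 m


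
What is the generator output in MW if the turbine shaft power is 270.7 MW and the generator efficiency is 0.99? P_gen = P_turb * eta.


P_gen = 270.7 * 0.99 = 267.9930 MW


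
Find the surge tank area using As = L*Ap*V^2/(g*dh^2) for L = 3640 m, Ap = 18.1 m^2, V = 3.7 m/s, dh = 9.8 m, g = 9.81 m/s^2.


As = 3640 * 18.1 * 3.7^2 / (9.81 * 9.8^2) = 957.3313 m^2


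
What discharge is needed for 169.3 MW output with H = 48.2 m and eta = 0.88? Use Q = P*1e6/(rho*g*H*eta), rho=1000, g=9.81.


Q = 169.3 * 1e6 / (1000 * 9.81 * 48.2 * 0.88) = 406.8724 m^3/s


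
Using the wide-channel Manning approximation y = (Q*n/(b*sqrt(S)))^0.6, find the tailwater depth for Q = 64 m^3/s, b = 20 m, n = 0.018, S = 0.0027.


y = (64 * 0.018 / (20 * 0.0027^0.5))^0.6 = 1.0638 m


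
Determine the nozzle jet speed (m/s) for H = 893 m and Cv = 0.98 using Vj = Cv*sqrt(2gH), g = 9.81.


Vj = 0.98 * sqrt(2*9.81*893) = 129.7183 m/s


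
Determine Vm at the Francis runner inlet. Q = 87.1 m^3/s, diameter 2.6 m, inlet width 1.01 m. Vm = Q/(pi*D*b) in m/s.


Vm = 87.1 / (pi * 2.6 * 1.01) = 10.5578 m/s


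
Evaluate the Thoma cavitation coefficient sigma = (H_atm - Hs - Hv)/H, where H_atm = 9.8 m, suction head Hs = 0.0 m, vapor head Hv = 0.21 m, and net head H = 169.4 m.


sigma = (9.8 - 0.0 - 0.21) / 169.4 = 0.0566


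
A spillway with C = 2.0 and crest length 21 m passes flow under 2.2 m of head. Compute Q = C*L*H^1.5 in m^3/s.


Q = 2.0 * 21 * 2.2^1.5 = 137.0513 m^3/s


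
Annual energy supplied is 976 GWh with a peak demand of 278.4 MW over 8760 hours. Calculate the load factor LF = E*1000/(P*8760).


LF = 976 * 1000 / (278.4 * 8760) = 0.4002


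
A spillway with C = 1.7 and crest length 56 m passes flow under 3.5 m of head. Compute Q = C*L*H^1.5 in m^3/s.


Q = 1.7 * 56 * 3.5^1.5 = 623.3601 m^3/s


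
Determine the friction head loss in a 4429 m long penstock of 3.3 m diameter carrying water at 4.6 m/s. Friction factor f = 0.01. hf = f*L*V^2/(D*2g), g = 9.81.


hf = 0.01 * 4429 * 4.6^2 / (3.3 * 2 * 9.81) = 14.4747 m


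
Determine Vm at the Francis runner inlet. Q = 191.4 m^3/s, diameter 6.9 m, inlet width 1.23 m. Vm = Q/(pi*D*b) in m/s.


Vm = 191.4 / (pi * 6.9 * 1.23) = 7.1786 m/s


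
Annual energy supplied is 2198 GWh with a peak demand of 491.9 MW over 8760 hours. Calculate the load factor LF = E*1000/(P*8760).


LF = 2198 * 1000 / (491.9 * 8760) = 0.5101


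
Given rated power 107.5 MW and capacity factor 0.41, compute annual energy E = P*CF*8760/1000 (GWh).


E = 107.5 * 0.41 * 8760 / 1000 = 386.0970 GWh


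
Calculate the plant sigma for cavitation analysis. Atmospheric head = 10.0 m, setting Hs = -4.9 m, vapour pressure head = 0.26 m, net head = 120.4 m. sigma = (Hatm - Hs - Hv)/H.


sigma = (10.0 - (-4.9) - 0.26) / 120.4 = 0.1216


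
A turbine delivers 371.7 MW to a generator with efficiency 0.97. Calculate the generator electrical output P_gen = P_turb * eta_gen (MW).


P_gen = 371.7 * 0.97 = 360.5490 MW


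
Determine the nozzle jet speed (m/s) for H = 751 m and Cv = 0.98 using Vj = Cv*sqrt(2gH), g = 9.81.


Vj = 0.98 * sqrt(2*9.81*751) = 118.9585 m/s


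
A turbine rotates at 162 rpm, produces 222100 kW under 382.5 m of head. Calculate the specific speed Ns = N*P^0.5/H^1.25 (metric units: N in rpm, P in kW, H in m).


Ns = 162 * 222100^0.5 / 382.5^1.25 = 45.1336


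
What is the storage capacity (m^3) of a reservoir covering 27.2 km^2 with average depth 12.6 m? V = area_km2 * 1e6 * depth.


V = 27.2 * 1e6 * 12.6 = 3.4272e+08 m^3


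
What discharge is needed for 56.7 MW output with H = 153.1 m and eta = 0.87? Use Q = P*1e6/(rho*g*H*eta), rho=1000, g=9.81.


Q = 56.7 * 1e6 / (1000 * 9.81 * 153.1 * 0.87) = 43.3930 m^3/s


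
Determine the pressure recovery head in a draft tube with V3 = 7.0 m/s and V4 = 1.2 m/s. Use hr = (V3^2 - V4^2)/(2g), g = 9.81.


hr = (7.0^2 - 1.2^2) / (2*9.81) = 2.4241 m


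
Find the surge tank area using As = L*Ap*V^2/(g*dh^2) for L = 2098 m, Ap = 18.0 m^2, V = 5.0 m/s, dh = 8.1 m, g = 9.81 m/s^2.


As = 2098 * 18.0 * 5.0^2 / (9.81 * 8.1^2) = 1466.8272 m^2


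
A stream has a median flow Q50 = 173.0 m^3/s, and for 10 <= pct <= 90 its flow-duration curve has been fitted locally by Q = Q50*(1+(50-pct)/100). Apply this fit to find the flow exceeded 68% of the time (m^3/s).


Q = 173.0 * (1 + (50 - 68)/100) = 141.8600 m^3/s


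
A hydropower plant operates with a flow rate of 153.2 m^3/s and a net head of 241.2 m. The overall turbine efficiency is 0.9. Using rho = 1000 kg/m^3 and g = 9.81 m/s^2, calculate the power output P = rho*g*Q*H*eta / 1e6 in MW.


P = 1000 * 9.81 * 153.2 * 241.2 * 0.9 / 1e6 = 326.2478 MW


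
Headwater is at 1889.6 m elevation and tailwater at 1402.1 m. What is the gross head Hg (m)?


Hg = 1889.6 - 1402.1 = 487.5000 m


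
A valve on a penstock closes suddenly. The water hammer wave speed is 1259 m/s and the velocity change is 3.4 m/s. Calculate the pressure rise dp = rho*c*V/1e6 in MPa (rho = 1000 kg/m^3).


dp = 1000 * 1259 * 3.4 / 1e6 = 4.2806 MPa


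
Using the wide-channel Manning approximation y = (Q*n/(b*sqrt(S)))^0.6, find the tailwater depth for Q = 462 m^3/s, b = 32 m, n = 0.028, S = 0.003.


y = (462 * 0.028 / (32 * 0.003^0.5))^0.6 = 3.3178 m


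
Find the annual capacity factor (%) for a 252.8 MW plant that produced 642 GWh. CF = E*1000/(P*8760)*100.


CF = 642 * 1000 / (252.8 * 8760) * 100 = 28.9904 %


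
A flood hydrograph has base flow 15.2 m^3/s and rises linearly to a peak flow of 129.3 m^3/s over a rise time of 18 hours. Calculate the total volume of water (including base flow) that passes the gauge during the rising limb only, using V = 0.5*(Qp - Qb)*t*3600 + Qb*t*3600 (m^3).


V = 0.5*(129.3 - 15.2)*18*3600 + 15.2*18*3600 = 4.6818e+06 m^3


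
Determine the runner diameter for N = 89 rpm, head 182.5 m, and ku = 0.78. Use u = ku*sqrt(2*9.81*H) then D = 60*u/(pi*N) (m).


u = 0.78 * sqrt(2*9.81*182.5) = 46.6741 m/s
D = 60 * 46.6741 / (pi * 89) = 10.0158 m


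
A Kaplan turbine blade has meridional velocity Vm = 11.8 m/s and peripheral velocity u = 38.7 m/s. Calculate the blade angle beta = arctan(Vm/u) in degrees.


beta = arctan(11.8 / 38.7) = 16.9570 degrees


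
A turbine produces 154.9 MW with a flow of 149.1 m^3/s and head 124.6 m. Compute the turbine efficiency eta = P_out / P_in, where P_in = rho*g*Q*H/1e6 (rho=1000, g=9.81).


P_in = 1000 * 9.81 * 149.1 * 124.6 / 1e6 = 182.2488 MW
eta = 154.9 / 182.2488 = 0.8499


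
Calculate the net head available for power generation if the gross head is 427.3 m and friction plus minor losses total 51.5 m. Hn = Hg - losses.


Hn = 427.3 - 51.5 = 375.8000 m


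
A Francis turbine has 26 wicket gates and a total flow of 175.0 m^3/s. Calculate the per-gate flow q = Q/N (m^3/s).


q = 175.0 / 26 = 6.7308 m^3/s


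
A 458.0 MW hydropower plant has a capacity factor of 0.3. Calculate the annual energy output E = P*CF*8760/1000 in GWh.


E = 458.0 * 0.3 * 8760 / 1000 = 1203.6240 GWh


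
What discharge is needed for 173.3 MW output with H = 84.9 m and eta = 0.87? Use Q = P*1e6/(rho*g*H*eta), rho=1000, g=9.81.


Q = 173.3 * 1e6 / (1000 * 9.81 * 84.9 * 0.87) = 239.1677 m^3/s


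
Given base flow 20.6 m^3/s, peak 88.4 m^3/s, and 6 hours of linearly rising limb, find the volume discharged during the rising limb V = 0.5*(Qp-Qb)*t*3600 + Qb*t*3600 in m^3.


V = 0.5*(88.4 - 20.6)*6*3600 + 20.6*6*3600 = 1.1772e+06 m^3


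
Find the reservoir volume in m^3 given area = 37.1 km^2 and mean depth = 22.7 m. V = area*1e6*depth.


V = 37.1 * 1e6 * 22.7 = 8.4217e+08 m^3


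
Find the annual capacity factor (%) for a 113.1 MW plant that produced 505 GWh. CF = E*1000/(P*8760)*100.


CF = 505 * 1000 / (113.1 * 8760) * 100 = 50.9712 %


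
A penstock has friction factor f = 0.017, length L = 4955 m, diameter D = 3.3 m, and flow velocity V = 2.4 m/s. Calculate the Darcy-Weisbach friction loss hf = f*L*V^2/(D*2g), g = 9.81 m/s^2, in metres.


hf = 0.017 * 4955 * 2.4^2 / (3.3 * 2 * 9.81) = 7.4938 m


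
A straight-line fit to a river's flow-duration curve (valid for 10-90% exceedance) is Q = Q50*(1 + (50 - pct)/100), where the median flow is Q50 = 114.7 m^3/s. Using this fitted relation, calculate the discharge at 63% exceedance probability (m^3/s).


Q = 114.7 * (1 + (50 - 63)/100) = 99.7890 m^3/s


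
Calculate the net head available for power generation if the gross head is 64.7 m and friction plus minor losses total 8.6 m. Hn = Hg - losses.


Hn = 64.7 - 8.6 = 56.1000 m


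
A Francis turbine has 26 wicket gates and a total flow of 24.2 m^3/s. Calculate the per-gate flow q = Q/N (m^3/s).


q = 24.2 / 26 = 0.9308 m^3/s


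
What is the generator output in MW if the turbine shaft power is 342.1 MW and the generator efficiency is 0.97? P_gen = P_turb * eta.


P_gen = 342.1 * 0.97 = 331.8370 MW


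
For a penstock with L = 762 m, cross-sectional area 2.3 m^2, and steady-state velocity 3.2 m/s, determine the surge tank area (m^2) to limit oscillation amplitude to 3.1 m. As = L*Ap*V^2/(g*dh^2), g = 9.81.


As = 762 * 2.3 * 3.2^2 / (9.81 * 3.1^2) = 190.3664 m^2


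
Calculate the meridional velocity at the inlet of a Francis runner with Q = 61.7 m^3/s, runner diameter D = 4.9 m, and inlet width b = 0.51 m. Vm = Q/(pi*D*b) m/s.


Vm = 61.7 / (pi * 4.9 * 0.51) = 7.8590 m/s
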